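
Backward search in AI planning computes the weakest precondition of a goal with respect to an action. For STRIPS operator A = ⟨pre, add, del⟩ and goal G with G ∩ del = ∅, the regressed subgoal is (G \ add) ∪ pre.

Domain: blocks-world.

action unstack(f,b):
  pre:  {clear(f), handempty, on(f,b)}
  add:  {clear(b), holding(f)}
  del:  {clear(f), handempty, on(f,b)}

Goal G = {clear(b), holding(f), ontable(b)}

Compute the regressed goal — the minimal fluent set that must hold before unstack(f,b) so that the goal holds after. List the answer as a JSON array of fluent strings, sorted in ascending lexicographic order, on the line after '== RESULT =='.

Compute (G \ add) ∪ pre:
  G ∩ del = {}  (empty — regression defined)
  G \ add = {clear(b), holding(f), ontable(b)} \ {clear(b), holding(f)} = {ontable(b)}
  ∪ pre   = {ontable(b)} ∪ {clear(f), handempty, on(f,b)}
          = {clear(f), handempty, on(f,b), ontable(b)}

== RESULT ==
["clear(f)", "handempty", "on(f,b)", "ontable(b)"]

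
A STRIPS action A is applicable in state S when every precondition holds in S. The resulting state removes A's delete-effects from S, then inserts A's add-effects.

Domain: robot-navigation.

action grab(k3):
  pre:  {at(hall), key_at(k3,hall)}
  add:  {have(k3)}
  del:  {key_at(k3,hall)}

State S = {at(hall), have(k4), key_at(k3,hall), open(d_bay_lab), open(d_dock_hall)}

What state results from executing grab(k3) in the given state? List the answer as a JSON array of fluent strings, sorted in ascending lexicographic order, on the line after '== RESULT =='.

Compute (S \ del) ∪ add:
  pre ⊆ S: {at(hall), key_at(k3,hall)} ⊆ S  — applicable
  S \ del = {at(hall), have(k4), open(d_bay_lab), open(d_dock_hall)}
  ∪ add   = {at(hall), have(k3), have(k4), open(d_bay_lab), open(d_dock_hall)}

== RESULT ==
["at(hall)", "have(k3)", "have(k4)", "open(d_bay_lab)", "open(d_dock_hall)"]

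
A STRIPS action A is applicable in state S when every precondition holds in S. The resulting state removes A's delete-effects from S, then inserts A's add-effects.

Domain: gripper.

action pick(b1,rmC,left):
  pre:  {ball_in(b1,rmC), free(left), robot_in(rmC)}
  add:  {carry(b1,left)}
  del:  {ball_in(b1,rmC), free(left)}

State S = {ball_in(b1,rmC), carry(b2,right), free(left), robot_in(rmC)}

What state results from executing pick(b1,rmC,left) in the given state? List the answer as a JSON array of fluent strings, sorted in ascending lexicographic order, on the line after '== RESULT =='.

Compute (S \ del) ∪ add:
  pre ⊆ S: {ball_in(b1,rmC), free(left), robot_in(rmC)} ⊆ S  — applicable
  S \ del = {carry(b2,right), robot_in(rmC)}
  ∪ add   = {carry(b1,left), carry(b2,right), robot_in(rmC)}

== RESULT ==
["carry(b1,left)", "carry(b2,right)", "robot_in(rmC)"]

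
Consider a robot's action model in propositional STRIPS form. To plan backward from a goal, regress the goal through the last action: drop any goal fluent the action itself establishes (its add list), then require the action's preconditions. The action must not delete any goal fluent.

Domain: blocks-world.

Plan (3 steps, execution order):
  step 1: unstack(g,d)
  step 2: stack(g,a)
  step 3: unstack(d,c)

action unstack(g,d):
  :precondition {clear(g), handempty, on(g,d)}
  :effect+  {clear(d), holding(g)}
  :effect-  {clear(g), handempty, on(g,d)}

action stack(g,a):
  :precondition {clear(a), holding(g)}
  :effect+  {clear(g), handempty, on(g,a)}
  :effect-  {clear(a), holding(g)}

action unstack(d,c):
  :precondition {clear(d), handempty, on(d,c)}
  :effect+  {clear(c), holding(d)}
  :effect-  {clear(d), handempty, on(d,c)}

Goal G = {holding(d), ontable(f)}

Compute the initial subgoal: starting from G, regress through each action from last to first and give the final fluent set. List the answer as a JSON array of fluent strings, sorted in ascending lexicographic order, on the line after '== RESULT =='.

Regress step by step:
  through step 3 (unstack(d,c)): drop {holding(d)}, keep {ontable(f)}, require {clear(d), handempty, on(d,c)}
    → {clear(d), handempty, on(d,c), ontable(f)}
  through step 2 (stack(g,a)): drop {handempty}, keep {clear(d), on(d,c), ontable(f)}, require {clear(a), holding(g)}
    → {clear(a), clear(d), holding(g), on(d,c), ontable(f)}
  through step 1 (unstack(g,d)): drop {clear(d), holding(g)}, keep {clear(a), on(d,c), ontable(f)}, require {clear(g), handempty, on(g,d)}
    → {clear(a), clear(g), handempty, on(d,c), on(g,d), ontable(f)}

== RESULT ==
["clear(a)", "clear(g)", "handempty", "on(d,c)", "on(g,d)", "ontable(f)"]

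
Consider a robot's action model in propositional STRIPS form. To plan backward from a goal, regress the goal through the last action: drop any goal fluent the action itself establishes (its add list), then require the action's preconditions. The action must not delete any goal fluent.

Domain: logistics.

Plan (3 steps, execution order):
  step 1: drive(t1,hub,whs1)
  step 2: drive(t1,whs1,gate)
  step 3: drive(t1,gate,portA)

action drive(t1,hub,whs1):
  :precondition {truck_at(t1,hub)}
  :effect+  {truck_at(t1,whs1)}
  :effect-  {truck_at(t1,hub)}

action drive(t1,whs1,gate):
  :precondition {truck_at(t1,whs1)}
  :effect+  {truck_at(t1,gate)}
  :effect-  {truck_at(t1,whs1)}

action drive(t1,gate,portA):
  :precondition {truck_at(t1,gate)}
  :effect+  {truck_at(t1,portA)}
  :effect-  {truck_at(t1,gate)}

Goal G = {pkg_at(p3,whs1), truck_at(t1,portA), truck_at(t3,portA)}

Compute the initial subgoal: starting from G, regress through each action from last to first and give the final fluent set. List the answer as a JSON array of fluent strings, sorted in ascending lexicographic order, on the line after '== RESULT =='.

Regress step by step:
  through step 3 (drive(t1,gate,portA)): drop {truck_at(t1,portA)}, keep {pkg_at(p3,whs1), truck_at(t3,portA)}, require {truck_at(t1,gate)}
    → {pkg_at(p3,whs1), truck_at(t1,gate), truck_at(t3,portA)}
  through step 2 (drive(t1,whs1,gate)): drop {truck_at(t1,gate)}, keep {pkg_at(p3,whs1), truck_at(t3,portA)}, require {truck_at(t1,whs1)}
    → {pkg_at(p3,whs1), truck_at(t1,whs1), truck_at(t3,portA)}
  through step 1 (drive(t1,hub,whs1)): drop {truck_at(t1,whs1)}, keep {pkg_at(p3,whs1), truck_at(t3,portA)}, require {truck_at(t1,hub)}
    → {pkg_at(p3,whs1), truck_at(t1,hub), truck_at(t3,portA)}

== RESULT ==
["pkg_at(p3,whs1)", "truck_at(t1,hub)", "truck_at(t3,portA)"]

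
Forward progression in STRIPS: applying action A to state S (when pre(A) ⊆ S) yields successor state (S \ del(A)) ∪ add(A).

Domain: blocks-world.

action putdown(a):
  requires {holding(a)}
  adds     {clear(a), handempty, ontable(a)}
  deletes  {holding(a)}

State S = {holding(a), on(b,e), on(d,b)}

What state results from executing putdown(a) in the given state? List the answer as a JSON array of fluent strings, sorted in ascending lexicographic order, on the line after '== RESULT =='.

Compute (S \ del) ∪ add:
  pre ⊆ S: {holding(a)} ⊆ S  — applicable
  S \ del = {on(b,e), on(d,b)}
  ∪ add   = {clear(a), handempty, on(b,e), on(d,b), ontable(a)}

== RESULT ==
["clear(a)", "handempty", "on(b,e)", "on(d,b)", "ontable(a)"]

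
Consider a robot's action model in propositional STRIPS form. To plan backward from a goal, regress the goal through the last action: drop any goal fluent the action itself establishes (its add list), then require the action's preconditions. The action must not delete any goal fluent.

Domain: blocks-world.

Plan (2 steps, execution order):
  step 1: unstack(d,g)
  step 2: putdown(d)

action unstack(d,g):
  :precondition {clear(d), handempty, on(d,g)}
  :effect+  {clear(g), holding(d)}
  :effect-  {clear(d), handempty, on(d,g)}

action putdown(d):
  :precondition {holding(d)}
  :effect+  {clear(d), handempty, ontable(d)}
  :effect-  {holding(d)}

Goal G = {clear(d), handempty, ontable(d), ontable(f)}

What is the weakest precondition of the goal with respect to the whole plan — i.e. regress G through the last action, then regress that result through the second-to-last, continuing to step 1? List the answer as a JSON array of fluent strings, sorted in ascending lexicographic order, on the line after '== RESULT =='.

Regress step by step:
  through step 2 (putdown(d)): drop {clear(d), handempty, ontable(d)}, keep {ontable(f)}, require {holding(d)}
    → {holding(d), ontable(f)}
  through step 1 (unstack(d,g)): drop {holding(d)}, keep {ontable(f)}, require {clear(d), handempty, on(d,g)}
    → {clear(d), handempty, on(d,g), ontable(f)}

== RESULT ==
["clear(d)", "handempty", "on(d,g)", "ontable(f)"]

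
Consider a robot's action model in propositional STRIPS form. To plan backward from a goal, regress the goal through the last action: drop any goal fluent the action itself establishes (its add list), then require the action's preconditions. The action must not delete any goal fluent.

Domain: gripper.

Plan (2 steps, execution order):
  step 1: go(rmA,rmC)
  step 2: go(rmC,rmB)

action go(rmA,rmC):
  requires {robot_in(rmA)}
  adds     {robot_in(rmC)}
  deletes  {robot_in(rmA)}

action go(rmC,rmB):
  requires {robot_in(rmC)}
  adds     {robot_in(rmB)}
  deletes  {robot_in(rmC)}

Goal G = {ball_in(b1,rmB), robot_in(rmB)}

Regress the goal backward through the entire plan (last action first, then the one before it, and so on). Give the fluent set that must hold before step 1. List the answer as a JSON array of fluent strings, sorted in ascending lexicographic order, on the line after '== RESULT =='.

Regress step by step:
  through step 2 (go(rmC,rmB)): drop {robot_in(rmB)}, keep {ball_in(b1,rmB)}, require {robot_in(rmC)}
    → {ball_in(b1,rmB), robot_in(rmC)}
  through step 1 (go(rmA,rmC)): drop {robot_in(rmC)}, keep {ball_in(b1,rmB)}, require {robot_in(rmA)}
    → {ball_in(b1,rmB), robot_in(rmA)}

== RESULT ==
["ball_in(b1,rmB)", "robot_in(rmA)"]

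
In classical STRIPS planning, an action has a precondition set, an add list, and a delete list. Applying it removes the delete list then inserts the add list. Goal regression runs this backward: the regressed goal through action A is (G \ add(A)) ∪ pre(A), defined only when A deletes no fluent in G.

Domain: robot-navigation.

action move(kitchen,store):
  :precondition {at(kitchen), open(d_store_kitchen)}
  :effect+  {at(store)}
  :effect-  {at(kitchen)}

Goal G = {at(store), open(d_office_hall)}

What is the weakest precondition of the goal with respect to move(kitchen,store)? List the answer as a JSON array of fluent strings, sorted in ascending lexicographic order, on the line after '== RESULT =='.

Regress:
  G ∩ del = {}  (empty — regression defined)
  G \ add = {at(store), open(d_office_hall)} \ {at(store)} = {open(d_office_hall)}
  ∪ pre   = {open(d_office_hall)} ∪ {at(kitchen), open(d_store_kitchen)}
          = {at(kitchen), open(d_office_hall), open(d_store_kitchen)}

== RESULT ==
["at(kitchen)", "open(d_office_hall)", "open(d_store_kitchen)"]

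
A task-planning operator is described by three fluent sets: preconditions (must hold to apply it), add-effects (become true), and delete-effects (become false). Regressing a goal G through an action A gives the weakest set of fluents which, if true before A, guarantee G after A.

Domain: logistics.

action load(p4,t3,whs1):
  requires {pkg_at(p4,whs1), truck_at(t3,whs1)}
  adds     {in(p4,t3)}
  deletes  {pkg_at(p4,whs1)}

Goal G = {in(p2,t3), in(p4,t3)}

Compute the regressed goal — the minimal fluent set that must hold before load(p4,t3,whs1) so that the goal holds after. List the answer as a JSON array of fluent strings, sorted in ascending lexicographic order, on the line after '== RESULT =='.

Regress:
  G ∩ del = {}  (empty — regression defined)
  G \ add = {in(p2,t3), in(p4,t3)} \ {in(p4,t3)} = {in(p2,t3)}
  ∪ pre   = {in(p2,t3)} ∪ {pkg_at(p4,whs1), truck_at(t3,whs1)}
          = {in(p2,t3), pkg_at(p4,whs1), truck_at(t3,whs1)}

== RESULT ==
["in(p2,t3)", "pkg_at(p4,whs1)", "truck_at(t3,whs1)"]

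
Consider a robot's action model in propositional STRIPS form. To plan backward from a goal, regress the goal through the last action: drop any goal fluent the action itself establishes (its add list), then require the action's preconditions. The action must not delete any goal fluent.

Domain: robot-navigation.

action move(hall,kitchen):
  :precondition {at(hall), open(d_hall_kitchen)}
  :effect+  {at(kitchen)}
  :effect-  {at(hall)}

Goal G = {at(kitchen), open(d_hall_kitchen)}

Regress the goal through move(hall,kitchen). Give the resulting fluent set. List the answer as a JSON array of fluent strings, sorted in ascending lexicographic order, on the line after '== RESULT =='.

Regress:
  G ∩ del = {}  (empty — regression defined)
  G \ add = {at(kitchen), open(d_hall_kitchen)} \ {at(kitchen)} = {open(d_hall_kitchen)}
  ∪ pre   = {open(d_hall_kitchen)} ∪ {at(hall), open(d_hall_kitchen)}
          = {at(hall), open(d_hall_kitchen)}

== RESULT ==
["at(hall)", "open(d_hall_kitchen)"]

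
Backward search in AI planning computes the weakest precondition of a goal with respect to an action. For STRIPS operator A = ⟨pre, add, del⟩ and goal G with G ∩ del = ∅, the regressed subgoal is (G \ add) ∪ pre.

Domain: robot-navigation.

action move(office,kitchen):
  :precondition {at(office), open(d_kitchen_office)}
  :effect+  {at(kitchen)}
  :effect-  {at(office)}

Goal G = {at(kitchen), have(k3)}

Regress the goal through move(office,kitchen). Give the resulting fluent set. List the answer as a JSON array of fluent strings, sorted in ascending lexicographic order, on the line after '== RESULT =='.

Compute (G \ add) ∪ pre:
  G ∩ del = {}  (empty — regression defined)
  G \ add = {at(kitchen), have(k3)} \ {at(kitchen)} = {have(k3)}
  ∪ pre   = {have(k3)} ∪ {at(office), open(d_kitchen_office)}
          = {at(office), have(k3), open(d_kitchen_office)}

== RESULT ==
["at(office)", "have(k3)", "open(d_kitchen_office)"]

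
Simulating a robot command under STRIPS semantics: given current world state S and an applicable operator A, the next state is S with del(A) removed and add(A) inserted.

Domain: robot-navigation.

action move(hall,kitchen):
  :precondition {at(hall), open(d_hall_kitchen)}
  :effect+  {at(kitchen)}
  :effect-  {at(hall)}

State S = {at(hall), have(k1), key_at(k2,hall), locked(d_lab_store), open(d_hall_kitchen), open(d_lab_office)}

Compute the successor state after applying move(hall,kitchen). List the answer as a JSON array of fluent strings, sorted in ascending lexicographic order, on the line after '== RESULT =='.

Progress:
  pre ⊆ S: {at(hall), open(d_hall_kitchen)} ⊆ S  — applicable
  S \ del = {have(k1), key_at(k2,hall), locked(d_lab_store), open(d_hall_kitchen), open(d_lab_office)}
  ∪ add   = {at(kitchen), have(k1), key_at(k2,hall), locked(d_lab_store), open(d_hall_kitchen), open(d_lab_office)}

== RESULT ==
["at(kitchen)", "have(k1)", "key_at(k2,hall)", "locked(d_lab_store)", "open(d_hall_kitchen)", "open(d_lab_office)"]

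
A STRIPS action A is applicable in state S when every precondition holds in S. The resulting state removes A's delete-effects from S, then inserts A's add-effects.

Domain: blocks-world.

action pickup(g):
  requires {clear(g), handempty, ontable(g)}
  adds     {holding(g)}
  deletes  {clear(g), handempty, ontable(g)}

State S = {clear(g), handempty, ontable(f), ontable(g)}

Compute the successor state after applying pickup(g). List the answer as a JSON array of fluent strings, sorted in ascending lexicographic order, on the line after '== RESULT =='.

Progress:
  pre ⊆ S: {clear(g), handempty, ontable(g)} ⊆ S  — applicable
  S \ del = {ontable(f)}
  ∪ add   = {holding(g), ontable(f)}

== RESULT ==
["holding(g)", "ontable(f)"]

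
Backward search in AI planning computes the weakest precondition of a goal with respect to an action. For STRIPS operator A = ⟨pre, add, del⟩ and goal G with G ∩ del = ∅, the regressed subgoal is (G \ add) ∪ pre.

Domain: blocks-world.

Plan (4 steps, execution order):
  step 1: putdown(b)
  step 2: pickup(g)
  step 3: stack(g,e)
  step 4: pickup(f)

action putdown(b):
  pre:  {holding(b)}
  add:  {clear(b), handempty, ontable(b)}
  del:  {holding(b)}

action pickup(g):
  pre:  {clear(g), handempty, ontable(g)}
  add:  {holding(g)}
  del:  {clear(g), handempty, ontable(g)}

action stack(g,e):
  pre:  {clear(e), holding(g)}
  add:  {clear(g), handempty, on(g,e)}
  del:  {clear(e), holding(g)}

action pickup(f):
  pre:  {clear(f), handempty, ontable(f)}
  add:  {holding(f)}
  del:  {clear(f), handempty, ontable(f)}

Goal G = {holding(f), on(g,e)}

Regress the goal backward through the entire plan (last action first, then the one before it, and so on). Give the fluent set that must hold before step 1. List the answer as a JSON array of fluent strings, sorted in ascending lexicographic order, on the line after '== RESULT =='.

Work backward from the goal:
  through step 4 (pickup(f)): drop {holding(f)}, keep {on(g,e)}, require {clear(f), handempty, ontable(f)}
    → {clear(f), handempty, on(g,e), ontable(f)}
  through step 3 (stack(g,e)): drop {handempty, on(g,e)}, keep {clear(f), ontable(f)}, require {clear(e), holding(g)}
    → {clear(e), clear(f), holding(g), ontable(f)}
  through step 2 (pickup(g)): drop {holding(g)}, keep {clear(e), clear(f), ontable(f)}, require {clear(g), handempty, ontable(g)}
    → {clear(e), clear(f), clear(g), handempty, ontable(f), ontable(g)}
  through step 1 (putdown(b)): drop {handempty}, keep {clear(e), clear(f), clear(g), ontable(f), ontable(g)}, require {holding(b)}
    → {clear(e), clear(f), clear(g), holding(b), ontable(f), ontable(g)}

== RESULT ==
["clear(e)", "clear(f)", "clear(g)", "holding(b)", "ontable(f)", "ontable(g)"]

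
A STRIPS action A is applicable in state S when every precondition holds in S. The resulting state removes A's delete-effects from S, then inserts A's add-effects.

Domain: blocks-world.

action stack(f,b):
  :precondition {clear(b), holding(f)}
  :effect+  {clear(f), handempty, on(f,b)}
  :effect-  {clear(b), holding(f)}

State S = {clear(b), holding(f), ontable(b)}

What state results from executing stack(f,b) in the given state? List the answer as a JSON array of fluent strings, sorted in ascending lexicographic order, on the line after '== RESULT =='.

Progress:
  pre ⊆ S: {clear(b), holding(f)} ⊆ S  — applicable
  S \ del = {ontable(b)}
  ∪ add   = {clear(f), handempty, on(f,b), ontable(b)}

== RESULT ==
["clear(f)", "handempty", "on(f,b)", "ontable(b)"]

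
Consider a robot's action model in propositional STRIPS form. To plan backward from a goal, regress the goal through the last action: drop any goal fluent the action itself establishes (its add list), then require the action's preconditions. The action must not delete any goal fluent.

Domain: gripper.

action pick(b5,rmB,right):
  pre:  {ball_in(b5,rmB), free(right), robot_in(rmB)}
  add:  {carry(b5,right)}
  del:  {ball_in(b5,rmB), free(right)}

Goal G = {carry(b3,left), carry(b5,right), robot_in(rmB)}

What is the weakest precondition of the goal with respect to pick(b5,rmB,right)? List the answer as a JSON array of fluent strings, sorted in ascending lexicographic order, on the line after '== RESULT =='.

Compute (G \ add) ∪ pre:
  G ∩ del = {}  (empty — regression defined)
  G \ add = {carry(b3,left), carry(b5,right), robot_in(rmB)} \ {carry(b5,right)} = {carry(b3,left), robot_in(rmB)}
  ∪ pre   = {carry(b3,left), robot_in(rmB)} ∪ {ball_in(b5,rmB), free(right), robot_in(rmB)}
          = {ball_in(b5,rmB), carry(b3,left), free(right), robot_in(rmB)}

== RESULT ==
["ball_in(b5,rmB)", "carry(b3,left)", "free(right)", "robot_in(rmB)"]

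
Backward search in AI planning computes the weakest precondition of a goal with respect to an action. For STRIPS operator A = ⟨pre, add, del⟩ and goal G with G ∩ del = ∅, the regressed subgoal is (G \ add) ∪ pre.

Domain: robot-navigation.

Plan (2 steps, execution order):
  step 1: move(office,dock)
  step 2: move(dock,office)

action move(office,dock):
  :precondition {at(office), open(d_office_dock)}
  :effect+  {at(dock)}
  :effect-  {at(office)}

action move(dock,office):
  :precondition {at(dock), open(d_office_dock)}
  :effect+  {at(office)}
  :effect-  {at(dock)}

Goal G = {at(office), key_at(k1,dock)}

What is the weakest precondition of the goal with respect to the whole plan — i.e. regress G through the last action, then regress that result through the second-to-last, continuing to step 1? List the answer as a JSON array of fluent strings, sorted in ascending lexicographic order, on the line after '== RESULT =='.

Work backward from the goal:
  through step 2 (move(dock,office)): drop {at(office)}, keep {key_at(k1,dock)}, require {at(dock), open(d_office_dock)}
    → {at(dock), key_at(k1,dock), open(d_office_dock)}
  through step 1 (move(office,dock)): drop {at(dock)}, keep {key_at(k1,dock), open(d_office_dock)}, require {at(office), open(d_office_dock)}
    → {at(office), key_at(k1,dock), open(d_office_dock)}

== RESULT ==
["at(office)", "key_at(k1,dock)", "open(d_office_dock)"]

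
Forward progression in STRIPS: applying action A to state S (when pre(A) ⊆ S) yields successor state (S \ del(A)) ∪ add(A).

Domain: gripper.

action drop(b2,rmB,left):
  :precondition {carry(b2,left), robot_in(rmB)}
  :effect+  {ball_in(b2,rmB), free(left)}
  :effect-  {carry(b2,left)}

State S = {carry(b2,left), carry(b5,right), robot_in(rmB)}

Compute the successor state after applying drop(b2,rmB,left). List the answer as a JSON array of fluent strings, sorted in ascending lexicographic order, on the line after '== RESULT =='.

Progress:
  pre ⊆ S: {carry(b2,left), robot_in(rmB)} ⊆ S  — applicable
  S \ del = {carry(b5,right), robot_in(rmB)}
  ∪ add   = {ball_in(b2,rmB), carry(b5,right), free(left), robot_in(rmB)}

== RESULT ==
["ball_in(b2,rmB)", "carry(b5,right)", "free(left)", "robot_in(rmB)"]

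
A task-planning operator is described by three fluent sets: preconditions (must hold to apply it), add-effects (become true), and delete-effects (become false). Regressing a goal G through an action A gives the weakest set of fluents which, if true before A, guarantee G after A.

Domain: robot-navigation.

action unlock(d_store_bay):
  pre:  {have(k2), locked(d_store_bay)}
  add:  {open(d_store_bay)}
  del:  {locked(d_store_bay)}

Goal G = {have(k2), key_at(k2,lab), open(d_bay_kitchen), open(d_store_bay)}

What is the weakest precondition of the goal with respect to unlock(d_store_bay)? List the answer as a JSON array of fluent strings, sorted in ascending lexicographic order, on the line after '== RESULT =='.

Compute (G \ add) ∪ pre:
  G ∩ del = {}  (empty — regression defined)
  G \ add = {have(k2), key_at(k2,lab), open(d_bay_kitchen), open(d_store_bay)} \ {open(d_store_bay)} = {have(k2), key_at(k2,lab), open(d_bay_kitchen)}
  ∪ pre   = {have(k2), key_at(k2,lab), open(d_bay_kitchen)} ∪ {have(k2), locked(d_store_bay)}
          = {have(k2), key_at(k2,lab), locked(d_store_bay), open(d_bay_kitchen)}

== RESULT ==
["have(k2)", "key_at(k2,lab)", "locked(d_store_bay)", "open(d_bay_kitchen)"]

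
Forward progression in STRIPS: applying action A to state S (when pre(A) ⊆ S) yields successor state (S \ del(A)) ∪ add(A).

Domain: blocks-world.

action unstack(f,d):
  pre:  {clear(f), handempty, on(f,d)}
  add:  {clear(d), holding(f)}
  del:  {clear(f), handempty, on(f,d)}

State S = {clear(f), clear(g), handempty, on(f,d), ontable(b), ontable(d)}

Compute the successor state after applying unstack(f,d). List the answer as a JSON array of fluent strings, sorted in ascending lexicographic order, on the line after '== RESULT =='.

Compute (S \ del) ∪ add:
  pre ⊆ S: {clear(f), handempty, on(f,d)} ⊆ S  — applicable
  S \ del = {clear(g), ontable(b), ontable(d)}
  ∪ add   = {clear(d), clear(g), holding(f), ontable(b), ontable(d)}

== RESULT ==
["clear(d)", "clear(g)", "holding(f)", "ontable(b)", "ontable(d)"]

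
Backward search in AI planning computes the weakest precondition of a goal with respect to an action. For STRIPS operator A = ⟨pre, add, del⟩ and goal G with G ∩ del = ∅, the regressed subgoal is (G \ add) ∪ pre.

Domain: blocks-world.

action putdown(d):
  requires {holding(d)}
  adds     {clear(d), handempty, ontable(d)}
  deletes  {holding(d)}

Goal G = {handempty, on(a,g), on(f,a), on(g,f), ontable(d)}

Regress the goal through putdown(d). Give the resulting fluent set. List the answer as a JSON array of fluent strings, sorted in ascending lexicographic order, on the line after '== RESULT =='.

Compute (G \ add) ∪ pre:
  G ∩ del = {}  (empty — regression defined)
  G \ add = {handempty, on(a,g), on(f,a), on(g,f), ontable(d)} \ {clear(d), handempty, ontable(d)} = {on(a,g), on(f,a), on(g,f)}
  ∪ pre   = {on(a,g), on(f,a), on(g,f)} ∪ {holding(d)}
          = {holding(d), on(a,g), on(f,a), on(g,f)}

== RESULT ==
["holding(d)", "on(a,g)", "on(f,a)", "on(g,f)"]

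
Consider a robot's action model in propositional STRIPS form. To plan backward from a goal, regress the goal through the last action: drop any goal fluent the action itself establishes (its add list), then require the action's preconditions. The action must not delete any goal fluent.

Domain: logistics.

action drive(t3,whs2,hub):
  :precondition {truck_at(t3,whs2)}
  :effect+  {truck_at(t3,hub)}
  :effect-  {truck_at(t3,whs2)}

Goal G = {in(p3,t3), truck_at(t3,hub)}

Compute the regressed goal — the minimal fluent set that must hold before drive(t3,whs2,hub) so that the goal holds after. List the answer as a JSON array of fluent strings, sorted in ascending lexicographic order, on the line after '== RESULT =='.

Compute (G \ add) ∪ pre:
  G ∩ del = {}  (empty — regression defined)
  G \ add = {in(p3,t3), truck_at(t3,hub)} \ {truck_at(t3,hub)} = {in(p3,t3)}
  ∪ pre   = {in(p3,t3)} ∪ {truck_at(t3,whs2)}
          = {in(p3,t3), truck_at(t3,whs2)}

== RESULT ==
["in(p3,t3)", "truck_at(t3,whs2)"]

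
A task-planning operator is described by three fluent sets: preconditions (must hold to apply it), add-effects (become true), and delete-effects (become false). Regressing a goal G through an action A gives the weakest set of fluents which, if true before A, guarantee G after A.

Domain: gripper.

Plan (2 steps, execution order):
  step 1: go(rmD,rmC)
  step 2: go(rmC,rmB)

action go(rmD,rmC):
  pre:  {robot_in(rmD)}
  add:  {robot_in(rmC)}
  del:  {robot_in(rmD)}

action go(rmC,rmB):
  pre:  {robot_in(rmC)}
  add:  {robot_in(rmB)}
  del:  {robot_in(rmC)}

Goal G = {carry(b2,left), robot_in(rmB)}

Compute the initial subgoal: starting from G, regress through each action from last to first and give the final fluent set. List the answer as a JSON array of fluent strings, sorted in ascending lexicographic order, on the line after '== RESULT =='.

Work backward from the goal:
  through step 2 (go(rmC,rmB)): drop {robot_in(rmB)}, keep {carry(b2,left)}, require {robot_in(rmC)}
    → {carry(b2,left), robot_in(rmC)}
  through step 1 (go(rmD,rmC)): drop {robot_in(rmC)}, keep {carry(b2,left)}, require {robot_in(rmD)}
    → {carry(b2,left), robot_in(rmD)}

== RESULT ==
["carry(b2,left)", "robot_in(rmD)"]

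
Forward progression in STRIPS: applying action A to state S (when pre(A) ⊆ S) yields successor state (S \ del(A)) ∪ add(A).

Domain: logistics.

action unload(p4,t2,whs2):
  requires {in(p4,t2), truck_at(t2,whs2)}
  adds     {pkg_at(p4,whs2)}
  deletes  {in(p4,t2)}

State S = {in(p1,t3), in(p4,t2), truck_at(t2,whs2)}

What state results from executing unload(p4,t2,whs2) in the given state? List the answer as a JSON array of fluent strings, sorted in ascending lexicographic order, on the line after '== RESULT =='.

Progress:
  pre ⊆ S: {in(p4,t2), truck_at(t2,whs2)} ⊆ S  — applicable
  S \ del = {in(p1,t3), truck_at(t2,whs2)}
  ∪ add   = {in(p1,t3), pkg_at(p4,whs2), truck_at(t2,whs2)}

== RESULT ==
["in(p1,t3)", "pkg_at(p4,whs2)", "truck_at(t2,whs2)"]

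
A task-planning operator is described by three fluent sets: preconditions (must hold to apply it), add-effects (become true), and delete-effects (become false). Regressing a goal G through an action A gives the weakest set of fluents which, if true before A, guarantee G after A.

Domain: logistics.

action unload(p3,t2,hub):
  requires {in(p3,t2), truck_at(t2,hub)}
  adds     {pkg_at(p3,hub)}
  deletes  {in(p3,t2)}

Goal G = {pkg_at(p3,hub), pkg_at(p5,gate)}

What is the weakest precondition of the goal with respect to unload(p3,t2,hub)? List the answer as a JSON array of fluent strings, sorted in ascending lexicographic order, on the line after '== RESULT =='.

Regress:
  G ∩ del = {}  (empty — regression defined)
  G \ add = {pkg_at(p3,hub), pkg_at(p5,gate)} \ {pkg_at(p3,hub)} = {pkg_at(p5,gate)}
  ∪ pre   = {pkg_at(p5,gate)} ∪ {in(p3,t2), truck_at(t2,hub)}
          = {in(p3,t2), pkg_at(p5,gate), truck_at(t2,hub)}

== RESULT ==
["in(p3,t2)", "pkg_at(p5,gate)", "truck_at(t2,hub)"]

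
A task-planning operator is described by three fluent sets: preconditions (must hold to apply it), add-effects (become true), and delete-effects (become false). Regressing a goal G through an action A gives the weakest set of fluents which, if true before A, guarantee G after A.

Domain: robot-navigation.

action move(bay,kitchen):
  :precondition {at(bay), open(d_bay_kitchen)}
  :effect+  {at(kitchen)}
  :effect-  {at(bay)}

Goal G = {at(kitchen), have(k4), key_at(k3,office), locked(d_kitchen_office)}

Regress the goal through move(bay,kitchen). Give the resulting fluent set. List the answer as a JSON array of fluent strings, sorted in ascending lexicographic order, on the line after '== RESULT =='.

Regress:
  G ∩ del = {}  (empty — regression defined)
  G \ add = {at(kitchen), have(k4), key_at(k3,office), locked(d_kitchen_office)} \ {at(kitchen)} = {have(k4), key_at(k3,office), locked(d_kitchen_office)}
  ∪ pre   = {have(k4), key_at(k3,office), locked(d_kitchen_office)} ∪ {at(bay), open(d_bay_kitchen)}
          = {at(bay), have(k4), key_at(k3,office), locked(d_kitchen_office), open(d_bay_kitchen)}

== RESULT ==
["at(bay)", "have(k4)", "key_at(k3,office)", "locked(d_kitchen_office)", "open(d_bay_kitchen)"]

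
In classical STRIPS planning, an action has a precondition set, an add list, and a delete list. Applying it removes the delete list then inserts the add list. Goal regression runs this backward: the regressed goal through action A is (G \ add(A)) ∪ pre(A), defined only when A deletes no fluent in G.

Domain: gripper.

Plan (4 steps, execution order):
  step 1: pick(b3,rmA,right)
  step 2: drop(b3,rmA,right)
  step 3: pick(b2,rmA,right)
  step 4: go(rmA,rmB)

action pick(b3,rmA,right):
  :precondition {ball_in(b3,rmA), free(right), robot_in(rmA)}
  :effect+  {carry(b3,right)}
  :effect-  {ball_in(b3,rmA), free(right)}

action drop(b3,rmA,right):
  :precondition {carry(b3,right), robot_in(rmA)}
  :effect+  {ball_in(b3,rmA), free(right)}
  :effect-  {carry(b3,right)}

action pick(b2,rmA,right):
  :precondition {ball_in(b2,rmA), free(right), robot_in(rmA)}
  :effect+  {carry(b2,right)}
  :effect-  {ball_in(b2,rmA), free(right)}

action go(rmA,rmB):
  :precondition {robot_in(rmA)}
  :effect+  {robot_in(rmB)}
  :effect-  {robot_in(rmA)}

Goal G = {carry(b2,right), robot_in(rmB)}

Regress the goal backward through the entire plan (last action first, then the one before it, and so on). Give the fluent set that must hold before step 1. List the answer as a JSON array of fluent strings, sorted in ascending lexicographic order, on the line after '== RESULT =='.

Regress step by step:
  through step 4 (go(rmA,rmB)): drop {robot_in(rmB)}, keep {carry(b2,right)}, require {robot_in(rmA)}
    → {carry(b2,right), robot_in(rmA)}
  through step 3 (pick(b2,rmA,right)): drop {carry(b2,right)}, keep {robot_in(rmA)}, require {ball_in(b2,rmA), free(right), robot_in(rmA)}
    → {ball_in(b2,rmA), free(right), robot_in(rmA)}
  through step 2 (drop(b3,rmA,right)): drop {free(right)}, keep {ball_in(b2,rmA), robot_in(rmA)}, require {carry(b3,right), robot_in(rmA)}
    → {ball_in(b2,rmA), carry(b3,right), robot_in(rmA)}
  through step 1 (pick(b3,rmA,right)): drop {carry(b3,right)}, keep {ball_in(b2,rmA), robot_in(rmA)}, require {ball_in(b3,rmA), free(right), robot_in(rmA)}
    → {ball_in(b2,rmA), ball_in(b3,rmA), free(right), robot_in(rmA)}

== RESULT ==
["ball_in(b2,rmA)", "ball_in(b3,rmA)", "free(right)", "robot_in(rmA)"]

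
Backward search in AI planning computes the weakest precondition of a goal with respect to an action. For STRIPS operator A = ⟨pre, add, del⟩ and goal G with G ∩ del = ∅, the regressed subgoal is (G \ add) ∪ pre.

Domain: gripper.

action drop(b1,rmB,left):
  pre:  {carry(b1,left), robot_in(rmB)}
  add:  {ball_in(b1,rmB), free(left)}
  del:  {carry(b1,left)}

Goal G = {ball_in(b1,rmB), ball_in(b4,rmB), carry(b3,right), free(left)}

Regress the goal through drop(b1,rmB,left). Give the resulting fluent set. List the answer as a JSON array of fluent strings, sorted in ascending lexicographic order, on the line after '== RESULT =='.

Regress:
  G ∩ del = {}  (empty — regression defined)
  G \ add = {ball_in(b1,rmB), ball_in(b4,rmB), carry(b3,right), free(left)} \ {ball_in(b1,rmB), free(left)} = {ball_in(b4,rmB), carry(b3,right)}
  ∪ pre   = {ball_in(b4,rmB), carry(b3,right)} ∪ {carry(b1,left), robot_in(rmB)}
          = {ball_in(b4,rmB), carry(b1,left), carry(b3,right), robot_in(rmB)}

== RESULT ==
["ball_in(b4,rmB)", "carry(b1,left)", "carry(b3,right)", "robot_in(rmB)"]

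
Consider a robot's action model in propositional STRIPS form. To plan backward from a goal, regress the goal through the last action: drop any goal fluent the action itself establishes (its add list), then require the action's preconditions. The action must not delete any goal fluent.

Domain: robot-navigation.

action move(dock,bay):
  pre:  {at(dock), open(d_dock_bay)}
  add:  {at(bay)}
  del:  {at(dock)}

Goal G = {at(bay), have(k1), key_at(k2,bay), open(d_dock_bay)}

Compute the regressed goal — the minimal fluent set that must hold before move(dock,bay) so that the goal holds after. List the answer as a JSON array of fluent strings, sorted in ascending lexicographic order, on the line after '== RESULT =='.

Compute (G \ add) ∪ pre:
  G ∩ del = {}  (empty — regression defined)
  G \ add = {at(bay), have(k1), key_at(k2,bay), open(d_dock_bay)} \ {at(bay)} = {have(k1), key_at(k2,bay), open(d_dock_bay)}
  ∪ pre   = {have(k1), key_at(k2,bay), open(d_dock_bay)} ∪ {at(dock), open(d_dock_bay)}
          = {at(dock), have(k1), key_at(k2,bay), open(d_dock_bay)}

== RESULT ==
["at(dock)", "have(k1)", "key_at(k2,bay)", "open(d_dock_bay)"]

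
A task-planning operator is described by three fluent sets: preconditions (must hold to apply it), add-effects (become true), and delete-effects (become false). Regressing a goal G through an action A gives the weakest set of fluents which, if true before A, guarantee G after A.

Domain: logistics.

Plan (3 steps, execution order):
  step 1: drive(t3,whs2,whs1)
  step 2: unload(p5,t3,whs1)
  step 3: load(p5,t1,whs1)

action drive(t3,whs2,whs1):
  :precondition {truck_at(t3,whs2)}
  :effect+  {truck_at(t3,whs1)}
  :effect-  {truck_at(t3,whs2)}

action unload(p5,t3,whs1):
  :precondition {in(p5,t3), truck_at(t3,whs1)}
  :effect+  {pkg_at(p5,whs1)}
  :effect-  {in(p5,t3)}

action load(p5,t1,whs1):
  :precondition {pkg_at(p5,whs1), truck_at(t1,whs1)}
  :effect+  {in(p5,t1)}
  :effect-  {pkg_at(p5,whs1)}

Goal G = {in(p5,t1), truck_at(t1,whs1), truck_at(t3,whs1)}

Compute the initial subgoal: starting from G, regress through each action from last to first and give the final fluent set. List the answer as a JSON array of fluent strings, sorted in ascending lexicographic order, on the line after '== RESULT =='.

Regress step by step:
  through step 3 (load(p5,t1,whs1)): drop {in(p5,t1)}, keep {truck_at(t1,whs1), truck_at(t3,whs1)}, require {pkg_at(p5,whs1), truck_at(t1,whs1)}
    → {pkg_at(p5,whs1), truck_at(t1,whs1), truck_at(t3,whs1)}
  through step 2 (unload(p5,t3,whs1)): drop {pkg_at(p5,whs1)}, keep {truck_at(t1,whs1), truck_at(t3,whs1)}, require {in(p5,t3), truck_at(t3,whs1)}
    → {in(p5,t3), truck_at(t1,whs1), truck_at(t3,whs1)}
  through step 1 (drive(t3,whs2,whs1)): drop {truck_at(t3,whs1)}, keep {in(p5,t3), truck_at(t1,whs1)}, require {truck_at(t3,whs2)}
    → {in(p5,t3), truck_at(t1,whs1), truck_at(t3,whs2)}

== RESULT ==
["in(p5,t3)", "truck_at(t1,whs1)", "truck_at(t3,whs2)"]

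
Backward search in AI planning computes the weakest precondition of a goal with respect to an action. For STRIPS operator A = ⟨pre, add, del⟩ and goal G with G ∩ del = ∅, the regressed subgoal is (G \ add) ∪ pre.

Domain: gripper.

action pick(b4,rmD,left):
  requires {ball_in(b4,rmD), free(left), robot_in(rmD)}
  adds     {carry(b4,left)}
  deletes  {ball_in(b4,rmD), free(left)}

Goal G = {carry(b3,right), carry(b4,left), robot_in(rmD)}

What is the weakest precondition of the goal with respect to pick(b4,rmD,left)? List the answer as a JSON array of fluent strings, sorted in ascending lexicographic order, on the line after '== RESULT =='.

Regress:
  G ∩ del = {}  (empty — regression defined)
  G \ add = {carry(b3,right), carry(b4,left), robot_in(rmD)} \ {carry(b4,left)} = {carry(b3,right), robot_in(rmD)}
  ∪ pre   = {carry(b3,right), robot_in(rmD)} ∪ {ball_in(b4,rmD), free(left), robot_in(rmD)}
          = {ball_in(b4,rmD), carry(b3,right), free(left), robot_in(rmD)}

== RESULT ==
["ball_in(b4,rmD)", "carry(b3,right)", "free(left)", "robot_in(rmD)"]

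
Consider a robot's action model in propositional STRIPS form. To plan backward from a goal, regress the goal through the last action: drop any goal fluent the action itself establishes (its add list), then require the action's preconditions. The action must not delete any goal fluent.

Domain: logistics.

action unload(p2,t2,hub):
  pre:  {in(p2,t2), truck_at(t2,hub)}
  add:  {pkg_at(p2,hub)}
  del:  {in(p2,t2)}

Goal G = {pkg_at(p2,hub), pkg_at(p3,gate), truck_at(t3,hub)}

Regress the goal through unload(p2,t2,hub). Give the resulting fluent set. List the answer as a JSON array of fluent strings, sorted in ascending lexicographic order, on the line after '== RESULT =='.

Regress:
  G ∩ del = {}  (empty — regression defined)
  G \ add = {pkg_at(p2,hub), pkg_at(p3,gate), truck_at(t3,hub)} \ {pkg_at(p2,hub)} = {pkg_at(p3,gate), truck_at(t3,hub)}
  ∪ pre   = {pkg_at(p3,gate), truck_at(t3,hub)} ∪ {in(p2,t2), truck_at(t2,hub)}
          = {in(p2,t2), pkg_at(p3,gate), truck_at(t2,hub), truck_at(t3,hub)}

== RESULT ==
["in(p2,t2)", "pkg_at(p3,gate)", "truck_at(t2,hub)", "truck_at(t3,hub)"]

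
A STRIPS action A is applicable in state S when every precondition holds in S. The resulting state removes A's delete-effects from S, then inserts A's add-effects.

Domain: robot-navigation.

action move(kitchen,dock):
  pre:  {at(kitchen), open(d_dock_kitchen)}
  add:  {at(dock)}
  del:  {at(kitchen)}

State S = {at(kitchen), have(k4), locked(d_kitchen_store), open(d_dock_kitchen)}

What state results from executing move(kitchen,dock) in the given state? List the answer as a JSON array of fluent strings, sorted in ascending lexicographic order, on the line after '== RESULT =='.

Compute (S \ del) ∪ add:
  pre ⊆ S: {at(kitchen), open(d_dock_kitchen)} ⊆ S  — applicable
  S \ del = {have(k4), locked(d_kitchen_store), open(d_dock_kitchen)}
  ∪ add   = {at(dock), have(k4), locked(d_kitchen_store), open(d_dock_kitchen)}

== RESULT ==
["at(dock)", "have(k4)", "locked(d_kitchen_store)", "open(d_dock_kitchen)"]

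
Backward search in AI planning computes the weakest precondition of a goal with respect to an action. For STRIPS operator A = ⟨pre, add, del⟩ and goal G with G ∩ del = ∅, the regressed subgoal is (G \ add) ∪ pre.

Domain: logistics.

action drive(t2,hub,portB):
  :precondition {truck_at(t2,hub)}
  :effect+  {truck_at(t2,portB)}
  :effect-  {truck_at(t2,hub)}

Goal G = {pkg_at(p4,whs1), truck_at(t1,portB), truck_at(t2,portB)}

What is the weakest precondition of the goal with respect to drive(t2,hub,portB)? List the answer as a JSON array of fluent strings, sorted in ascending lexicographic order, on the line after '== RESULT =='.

Regress:
  G ∩ del = {}  (empty — regression defined)
  G \ add = {pkg_at(p4,whs1), truck_at(t1,portB), truck_at(t2,portB)} \ {truck_at(t2,portB)} = {pkg_at(p4,whs1), truck_at(t1,portB)}
  ∪ pre   = {pkg_at(p4,whs1), truck_at(t1,portB)} ∪ {truck_at(t2,hub)}
          = {pkg_at(p4,whs1), truck_at(t1,portB), truck_at(t2,hub)}

== RESULT ==
["pkg_at(p4,whs1)", "truck_at(t1,portB)", "truck_at(t2,hub)"]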